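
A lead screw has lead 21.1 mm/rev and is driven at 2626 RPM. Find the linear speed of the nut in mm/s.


v = lead * (RPM/60) = 21.1*2626/60 = 923.4767

923.4767 mm/s


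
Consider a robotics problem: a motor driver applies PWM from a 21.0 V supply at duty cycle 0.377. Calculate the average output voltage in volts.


V_avg = V_supply * D = 21.0*0.377 = 7.9170

7.9170 V


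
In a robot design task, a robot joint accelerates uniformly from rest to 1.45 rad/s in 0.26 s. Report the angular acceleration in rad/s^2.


alpha = delta_omega / t = 1.45 / 0.26 = 5.5769

5.5769 rad/s^2


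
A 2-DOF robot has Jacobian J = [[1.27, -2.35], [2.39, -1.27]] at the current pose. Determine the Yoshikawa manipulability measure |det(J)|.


det(J) = 1.27*-1.27 - (-2.35)*(2.39) = 4.0036
|det(J)| = 4.0036

4.0036


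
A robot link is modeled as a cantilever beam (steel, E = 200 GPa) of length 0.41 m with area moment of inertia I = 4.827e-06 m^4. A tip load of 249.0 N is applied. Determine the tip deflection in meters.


delta = F*L^3/(3*E*I) = 249.0*0.41^3/(3*2.000e+11*4.827e-06)
      = 17.161329/2896200 = 5.9255e-06

5.9255e-06 m


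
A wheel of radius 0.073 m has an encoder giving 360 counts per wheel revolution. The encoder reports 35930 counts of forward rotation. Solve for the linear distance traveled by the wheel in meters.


revs = 35930/360 = 99.805556
d = revs * 2*pi*r = 99.805556 * 2*pi*0.073 = 45.7781

45.7781 m


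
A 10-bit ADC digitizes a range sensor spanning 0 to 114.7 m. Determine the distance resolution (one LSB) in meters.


res = range / 2^n = 114.7/2^10 = 114.7/1024 = 0.1120

0.1120 m


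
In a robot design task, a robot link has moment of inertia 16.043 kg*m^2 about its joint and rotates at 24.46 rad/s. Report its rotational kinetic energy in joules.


KE = (1/2)*I*omega^2 = 0.5*16.043*24.46^2 = 4799.1961

4799.1961 J


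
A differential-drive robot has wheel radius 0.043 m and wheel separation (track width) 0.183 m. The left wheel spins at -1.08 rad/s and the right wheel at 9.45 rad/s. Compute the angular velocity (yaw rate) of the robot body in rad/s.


omega = r*(wR - wL)/L = 0.043*(9.45 - (-1.08))/0.183 = 2.4743

2.4743 rad/s


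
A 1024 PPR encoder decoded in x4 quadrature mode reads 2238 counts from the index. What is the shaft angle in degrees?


angle = counts * 360 / (PPR*4) = 2238 * 360 / 4096 = 196.6992

196.6992 degrees


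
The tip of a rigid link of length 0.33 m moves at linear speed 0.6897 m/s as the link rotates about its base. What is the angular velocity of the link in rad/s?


omega = v / L = 0.6897 / 0.33 = 2.0900

2.0900 rad/s


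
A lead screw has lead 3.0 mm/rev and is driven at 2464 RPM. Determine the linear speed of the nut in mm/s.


v = lead * (RPM/60) = 3.0*2464/60 = 123.2000

123.2000 mm/s


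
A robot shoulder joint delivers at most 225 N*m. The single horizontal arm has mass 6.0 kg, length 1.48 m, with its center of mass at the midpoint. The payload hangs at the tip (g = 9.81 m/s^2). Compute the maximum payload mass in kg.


tau_arm = m_arm*g*(L/2) = 6.0*9.81*1.48/2 = 43.5564 N*m
tau_payload = tau_max - tau_arm = 225 - 43.5564 = 181.4436
m_payload = tau_payload / (g*L) = 181.4436 / (9.81*1.48) = 12.4971

12.4971 kg


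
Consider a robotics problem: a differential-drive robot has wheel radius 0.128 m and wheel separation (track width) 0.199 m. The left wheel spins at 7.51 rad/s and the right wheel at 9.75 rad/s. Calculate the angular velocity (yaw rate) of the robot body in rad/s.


omega = r*(wR - wL)/L = 0.128*(9.75 - (7.51))/0.199 = 1.4408

1.4408 rad/s


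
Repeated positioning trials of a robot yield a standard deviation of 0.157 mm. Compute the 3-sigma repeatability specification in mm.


repeatability = 3*sigma = 3*0.157 = 0.4710

0.4710 mm


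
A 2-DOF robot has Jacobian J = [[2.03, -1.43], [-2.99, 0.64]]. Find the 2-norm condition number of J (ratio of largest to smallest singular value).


JJ^T eigenvalues: trace(JJ^T) = 15.5155, det(JJ^T) = det(J)^2 = 8.85955225
s_max^2 = (15.5155 + sqrt(205.29253125))/2 = 14.92176653
s_min^2 = (15.5155 - sqrt(205.29253125))/2 = 0.59373347
kappa = s_max/s_min = sqrt(14.92176653/0.59373347) = 5.0132

5.0132


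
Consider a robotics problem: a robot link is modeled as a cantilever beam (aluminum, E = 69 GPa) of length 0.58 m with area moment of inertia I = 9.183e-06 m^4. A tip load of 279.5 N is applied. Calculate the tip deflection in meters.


delta = F*L^3/(3*E*I) = 279.5*0.58^3/(3*6.900e+10*9.183e-06)
      = 54.533804/1900881 = 2.8689e-05

2.8689e-05 m


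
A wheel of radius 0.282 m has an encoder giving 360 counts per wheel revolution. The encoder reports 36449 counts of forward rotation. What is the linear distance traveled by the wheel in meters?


revs = 36449/360 = 101.247222
d = revs * 2*pi*r = 101.247222 * 2*pi*0.282 = 179.3957

179.3957 m


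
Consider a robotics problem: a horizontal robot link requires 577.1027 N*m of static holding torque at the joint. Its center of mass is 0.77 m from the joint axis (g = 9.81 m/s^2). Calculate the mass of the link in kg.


m = tau / (g*L) = 577.1027 / (9.81 * 0.77) = 76.4000

76.4000 kg


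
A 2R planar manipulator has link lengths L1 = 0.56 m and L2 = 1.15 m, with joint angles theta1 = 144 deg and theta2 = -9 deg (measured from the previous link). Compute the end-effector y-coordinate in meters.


y = L1*sin(th1) + L2*sin(th1+th2) = 0.56*sin(144 deg) + 1.15*sin(135 deg) = 1.1423

1.1423 m


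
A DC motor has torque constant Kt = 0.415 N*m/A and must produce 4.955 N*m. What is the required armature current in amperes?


I = tau / Kt = 4.955/0.415 = 11.9398

11.9398 A


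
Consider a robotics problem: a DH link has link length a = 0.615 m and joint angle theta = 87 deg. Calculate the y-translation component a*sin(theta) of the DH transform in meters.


a*sin(theta) = 0.615*sin(87 deg) = 0.6142

0.6142 m


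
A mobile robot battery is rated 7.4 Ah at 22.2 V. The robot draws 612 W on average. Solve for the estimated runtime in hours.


E = 7.4*22.2 = 164.2800 Wh
t = E/P = 164.2800/612 = 0.2684

0.2684 hours


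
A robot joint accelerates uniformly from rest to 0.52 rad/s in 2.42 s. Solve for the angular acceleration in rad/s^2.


alpha = delta_omega / t = 0.52 / 2.42 = 0.2149

0.2149 rad/s^2


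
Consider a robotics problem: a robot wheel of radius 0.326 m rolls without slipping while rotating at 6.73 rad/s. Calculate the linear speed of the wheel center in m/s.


v = omega * r = 6.73 * 0.326 = 2.1940

2.1940 m/s


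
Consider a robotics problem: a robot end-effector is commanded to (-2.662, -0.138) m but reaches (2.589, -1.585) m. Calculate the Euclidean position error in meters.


dx = 2.589 - (-2.662) = 5.2510, dy = -1.585 - (-0.138) = -1.4470
err = sqrt(27.573001 + 2.093809) = 5.4467

5.4467 m


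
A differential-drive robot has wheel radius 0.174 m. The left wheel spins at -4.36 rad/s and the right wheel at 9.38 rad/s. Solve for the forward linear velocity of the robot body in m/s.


v = r*(wR + wL)/2 = 0.174*(9.38 + -4.36)/2 = 0.4367

0.4367 m/s


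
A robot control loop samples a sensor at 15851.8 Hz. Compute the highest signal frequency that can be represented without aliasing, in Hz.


f_max = f_s/2 = 15851.8/2 = 7925.9000

7925.9000 Hz


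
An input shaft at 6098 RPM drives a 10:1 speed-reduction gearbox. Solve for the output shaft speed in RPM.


omega_out = omega_in / N = 6098 / 10 = 609.8000

609.8000 RPM


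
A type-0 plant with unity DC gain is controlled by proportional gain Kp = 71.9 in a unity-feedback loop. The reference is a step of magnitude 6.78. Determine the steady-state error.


e_ss = R/(1 + Kp) = 6.78/(1 + 71.9) = 6.78/72.9000 = 0.0930

0.0930


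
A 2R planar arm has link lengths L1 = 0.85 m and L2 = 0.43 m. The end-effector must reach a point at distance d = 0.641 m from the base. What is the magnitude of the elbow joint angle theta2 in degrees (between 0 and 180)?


cos(th2) = (d^2 - L1^2 - L2^2)/(2*L1*L2) = (0.641^2 - 0.85^2 - 0.43^2)/(2*0.85*0.43) = -0.67923256
th2 = acos(-0.67923256) = 132.7837 deg

132.7837 degrees


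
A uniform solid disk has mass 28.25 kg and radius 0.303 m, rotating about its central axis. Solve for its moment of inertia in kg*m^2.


I = (1/2)*m*R^2 = 0.5*28.25*0.303^2 = 1.2968

1.2968 kg*m^2


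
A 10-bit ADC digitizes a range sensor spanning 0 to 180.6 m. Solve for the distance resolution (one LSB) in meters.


res = range / 2^n = 180.6/2^10 = 180.6/1024 = 0.1764

0.1764 m


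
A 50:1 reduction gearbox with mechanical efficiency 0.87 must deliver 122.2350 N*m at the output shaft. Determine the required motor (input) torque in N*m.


tau_in = tau_out / (N * eta) = 122.2350 / (50 * 0.87) = 2.8100

2.8100 N*m


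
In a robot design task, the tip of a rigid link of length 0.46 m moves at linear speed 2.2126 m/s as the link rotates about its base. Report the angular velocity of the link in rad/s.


omega = v / L = 2.2126 / 0.46 = 4.8100

4.8100 rad/s


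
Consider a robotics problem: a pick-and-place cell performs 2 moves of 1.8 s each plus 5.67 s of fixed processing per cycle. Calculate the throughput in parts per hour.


T_cycle = 2*1.8 + 5.67 = 9.2700 s
rate = 3600/T = 388.3495

388.3495 parts/hour


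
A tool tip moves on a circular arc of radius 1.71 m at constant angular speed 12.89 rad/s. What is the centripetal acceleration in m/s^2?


a_c = omega^2 * r = 12.89^2 * 1.71 = 284.1201

284.1201 m/s^2


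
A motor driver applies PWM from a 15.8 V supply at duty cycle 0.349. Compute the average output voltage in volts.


V_avg = V_supply * D = 15.8*0.349 = 5.5142

5.5142 V


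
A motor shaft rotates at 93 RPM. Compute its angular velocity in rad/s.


omega = 93 * 2*pi/60 = 9.7389

9.7389 rad/s


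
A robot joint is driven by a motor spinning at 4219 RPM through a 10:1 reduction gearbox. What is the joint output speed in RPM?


omega_joint = omega_motor / N = 4219 / 10 = 421.9000

421.9000 RPM


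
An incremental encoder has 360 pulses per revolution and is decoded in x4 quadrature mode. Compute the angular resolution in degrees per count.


resolution = 360 / (PPR * 4) = 360 / 1440 = 0.2500

0.2500 degrees


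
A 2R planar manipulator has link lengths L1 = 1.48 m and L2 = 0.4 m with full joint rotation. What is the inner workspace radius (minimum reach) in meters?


r_min = |L1 - L2| = |1.48 - 0.4| = 1.0800

1.0800 m


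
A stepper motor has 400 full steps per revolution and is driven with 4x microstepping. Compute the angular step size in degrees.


step = 360/(400*4) = 360/1600 = 0.2250

0.2250 degrees


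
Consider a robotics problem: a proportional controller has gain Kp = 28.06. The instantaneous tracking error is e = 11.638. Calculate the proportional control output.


u_P = Kp * e = 28.06 * 11.638 = 326.5623

326.5623


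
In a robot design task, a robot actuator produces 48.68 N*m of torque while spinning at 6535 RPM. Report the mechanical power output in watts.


omega = 6535 * 2*pi/60 = 684.343600 rad/s
P = tau * omega = 48.68 * 684.343600 = 33313.8464

33313.8464 W


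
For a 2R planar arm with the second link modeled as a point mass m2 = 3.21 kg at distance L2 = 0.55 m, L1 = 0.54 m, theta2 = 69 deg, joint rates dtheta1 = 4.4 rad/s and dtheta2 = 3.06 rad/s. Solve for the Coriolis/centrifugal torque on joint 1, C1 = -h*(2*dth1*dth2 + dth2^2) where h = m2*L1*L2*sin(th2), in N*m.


h = m2*L1*L2*sin(th2) = 3.21*0.54*0.55*sin(69 deg) = 0.890048
C1 = -h*(2*4.4*3.06 + 3.06^2) = -0.890048*36.2916 = -32.3013

-32.3013 N*m


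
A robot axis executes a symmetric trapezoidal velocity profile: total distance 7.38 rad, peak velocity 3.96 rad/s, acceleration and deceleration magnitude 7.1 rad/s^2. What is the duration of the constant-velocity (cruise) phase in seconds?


t_acc = v/a = 0.557746 s, d_acc = v^2/(2a) = 1.104338 rad each
d_cruise = 7.38 - 2*1.104338 = 5.171324 rad
t_cruise = d_cruise/v = 5.171324/3.96 = 1.3059

1.3059 s


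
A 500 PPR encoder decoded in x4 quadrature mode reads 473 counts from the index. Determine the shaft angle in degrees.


angle = counts * 360 / (PPR*4) = 473 * 360 / 2000 = 85.1400

85.1400 degrees


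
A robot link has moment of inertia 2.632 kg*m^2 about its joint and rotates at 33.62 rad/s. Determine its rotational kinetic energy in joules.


KE = (1/2)*I*omega^2 = 0.5*2.632*33.62^2 = 1487.4806

1487.4806 J


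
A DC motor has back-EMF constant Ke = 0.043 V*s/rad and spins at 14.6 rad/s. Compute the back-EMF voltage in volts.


V_emf = Ke * omega = 0.043*14.6 = 0.6278

0.6278 V


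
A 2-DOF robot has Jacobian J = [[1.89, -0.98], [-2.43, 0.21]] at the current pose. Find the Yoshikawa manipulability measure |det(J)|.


det(J) = 1.89*0.21 - (-0.98)*(-2.43) = -1.9845
|det(J)| = 1.9845

1.9845


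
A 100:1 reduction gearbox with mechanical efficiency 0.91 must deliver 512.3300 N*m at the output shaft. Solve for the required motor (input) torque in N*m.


tau_in = tau_out / (N * eta) = 512.3300 / (100 * 0.91) = 5.6300

5.6300 N*m


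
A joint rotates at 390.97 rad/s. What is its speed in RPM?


RPM = 390.97 * 60/(2*pi) = 3733.4885

3733.4885 RPM


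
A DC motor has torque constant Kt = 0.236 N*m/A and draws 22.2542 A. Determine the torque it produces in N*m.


tau = Kt * I = 0.236*22.2542 = 5.2520

5.2520 N*m


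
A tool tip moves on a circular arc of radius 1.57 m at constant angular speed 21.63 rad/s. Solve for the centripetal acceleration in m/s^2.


a_c = omega^2 * r = 21.63^2 * 1.57 = 734.5353

734.5353 m/s^2


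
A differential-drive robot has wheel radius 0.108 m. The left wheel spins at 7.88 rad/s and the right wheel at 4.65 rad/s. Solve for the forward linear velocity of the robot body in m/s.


v = r*(wR + wL)/2 = 0.108*(4.65 + 7.88)/2 = 0.6766

0.6766 m/s


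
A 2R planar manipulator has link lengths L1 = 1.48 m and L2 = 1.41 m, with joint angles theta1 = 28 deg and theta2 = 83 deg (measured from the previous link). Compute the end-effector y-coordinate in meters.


y = L1*sin(th1) + L2*sin(th1+th2) = 1.48*sin(28 deg) + 1.41*sin(111 deg) = 2.0112

2.0112 m


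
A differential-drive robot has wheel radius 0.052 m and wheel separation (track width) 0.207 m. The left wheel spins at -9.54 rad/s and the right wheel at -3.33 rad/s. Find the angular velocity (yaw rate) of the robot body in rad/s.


omega = r*(wR - wL)/L = 0.052*(-3.33 - (-9.54))/0.207 = 1.5600

1.5600 rad/s


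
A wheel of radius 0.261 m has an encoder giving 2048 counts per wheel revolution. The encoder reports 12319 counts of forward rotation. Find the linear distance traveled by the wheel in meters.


revs = 12319/2048 = 6.015137
d = revs * 2*pi*r = 6.015137 * 2*pi*0.261 = 9.8643

9.8643 m


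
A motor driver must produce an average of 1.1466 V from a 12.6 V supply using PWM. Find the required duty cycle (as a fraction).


D = V_avg/V_supply = 1.1466/12.6 = 0.0910

0.0910


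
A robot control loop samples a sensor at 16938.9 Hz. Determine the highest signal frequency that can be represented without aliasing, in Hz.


f_max = f_s/2 = 16938.9/2 = 8469.4500

8469.4500 Hz


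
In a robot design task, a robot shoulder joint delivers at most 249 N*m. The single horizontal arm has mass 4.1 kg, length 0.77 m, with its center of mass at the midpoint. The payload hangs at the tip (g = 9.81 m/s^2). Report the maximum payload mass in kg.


tau_arm = m_arm*g*(L/2) = 4.1*9.81*0.77/2 = 15.4851 N*m
tau_payload = tau_max - tau_arm = 249 - 15.4851 = 233.5149
m_payload = tau_payload / (g*L) = 233.5149 / (9.81*0.77) = 30.9140

30.9140 kg


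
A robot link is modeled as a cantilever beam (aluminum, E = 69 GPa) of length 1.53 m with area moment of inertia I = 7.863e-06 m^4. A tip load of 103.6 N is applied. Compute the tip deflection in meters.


delta = F*L^3/(3*E*I) = 103.6*1.53^3/(3*6.900e+10*7.863e-06)
      = 371.0513772/1627641 = 2.2797e-04

2.2797e-04 m


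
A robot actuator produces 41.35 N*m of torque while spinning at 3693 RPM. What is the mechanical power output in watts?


omega = 3693 * 2*pi/60 = 386.730056 rad/s
P = tau * omega = 41.35 * 386.730056 = 15991.2878

15991.2878 W


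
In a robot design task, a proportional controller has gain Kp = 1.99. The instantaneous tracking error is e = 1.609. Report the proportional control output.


u_P = Kp * e = 1.99 * 1.609 = 3.2019

3.2019


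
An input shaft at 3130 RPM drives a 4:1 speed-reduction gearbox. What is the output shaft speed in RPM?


omega_out = omega_in / N = 3130 / 4 = 782.5000

782.5000 RPM


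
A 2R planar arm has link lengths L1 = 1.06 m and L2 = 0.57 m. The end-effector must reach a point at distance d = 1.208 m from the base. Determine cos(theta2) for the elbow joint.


cos(th2) = (d^2 - L1^2 - L2^2)/(2*L1*L2) = (1.208^2 - 1.06^2 - 0.57^2)/(2*1.06*0.57) = 0.0089

0.0089


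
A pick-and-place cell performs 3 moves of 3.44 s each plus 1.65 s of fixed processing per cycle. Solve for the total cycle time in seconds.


T = 3*3.44 + 1.65 = 11.9700

11.9700 s


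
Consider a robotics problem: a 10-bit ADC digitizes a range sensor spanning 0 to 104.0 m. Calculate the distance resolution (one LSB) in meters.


res = range / 2^n = 104.0/2^10 = 104.0/1024 = 0.1016

0.1016 m


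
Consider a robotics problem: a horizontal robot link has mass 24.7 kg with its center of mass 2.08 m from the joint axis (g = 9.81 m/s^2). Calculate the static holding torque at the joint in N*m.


tau = m*g*L = 24.7 * 9.81 * 2.08 = 503.9986

503.9986 N*m


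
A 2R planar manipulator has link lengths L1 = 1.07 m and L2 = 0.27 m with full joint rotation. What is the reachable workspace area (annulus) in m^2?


r_max = L1 + L2 = 1.3400, r_min = |L1 - L2| = 0.8000
A = pi*(r_max^2 - r_min^2) = pi*(1.7956 - 0.6400) = 3.6304

3.6304 m^2


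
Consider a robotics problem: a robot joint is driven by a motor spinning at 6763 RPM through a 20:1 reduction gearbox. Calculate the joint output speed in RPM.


omega_joint = omega_motor / N = 6763 / 20 = 338.1500

338.1500 RPM


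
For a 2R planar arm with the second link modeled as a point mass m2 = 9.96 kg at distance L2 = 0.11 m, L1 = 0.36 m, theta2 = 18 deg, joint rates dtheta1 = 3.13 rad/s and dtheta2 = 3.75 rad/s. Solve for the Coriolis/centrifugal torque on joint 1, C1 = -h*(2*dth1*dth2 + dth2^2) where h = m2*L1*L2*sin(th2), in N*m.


h = m2*L1*L2*sin(th2) = 9.96*0.36*0.11*sin(18 deg) = 0.121881
C1 = -h*(2*3.13*3.75 + 3.75^2) = -0.121881*37.5375 = -4.5751

-4.5751 N*m


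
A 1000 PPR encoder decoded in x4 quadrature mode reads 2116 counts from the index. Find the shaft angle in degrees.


angle = counts * 360 / (PPR*4) = 2116 * 360 / 4000 = 190.4400

190.4400 degrees


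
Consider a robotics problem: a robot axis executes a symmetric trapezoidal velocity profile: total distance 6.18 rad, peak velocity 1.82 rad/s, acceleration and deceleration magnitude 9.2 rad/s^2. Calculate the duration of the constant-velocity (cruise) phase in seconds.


t_acc = v/a = 0.197826 s, d_acc = v^2/(2a) = 0.180022 rad each
d_cruise = 6.18 - 2*0.180022 = 5.819956 rad
t_cruise = d_cruise/v = 5.819956/1.82 = 3.1978

3.1978 s


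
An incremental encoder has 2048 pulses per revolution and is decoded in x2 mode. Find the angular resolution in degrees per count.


resolution = 360 / (PPR * 2) = 360 / 4096 = 0.0879

0.0879 degrees


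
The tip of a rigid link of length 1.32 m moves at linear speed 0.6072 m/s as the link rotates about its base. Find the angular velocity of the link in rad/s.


omega = v / L = 0.6072 / 1.32 = 0.4600

0.4600 rad/s


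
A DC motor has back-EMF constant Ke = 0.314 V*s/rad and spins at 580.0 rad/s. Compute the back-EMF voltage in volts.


V_emf = Ke * omega = 0.314*580.0 = 182.1200

182.1200 V


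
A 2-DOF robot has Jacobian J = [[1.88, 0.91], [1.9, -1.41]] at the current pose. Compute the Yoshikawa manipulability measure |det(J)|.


det(J) = 1.88*-1.41 - (0.91)*(1.9) = -4.3798
|det(J)| = 4.3798

4.3798


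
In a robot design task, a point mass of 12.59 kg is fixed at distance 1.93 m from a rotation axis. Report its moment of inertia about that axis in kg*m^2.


I = m*r^2 = 12.59*1.93^2 = 46.8965

46.8965 kg*m^2


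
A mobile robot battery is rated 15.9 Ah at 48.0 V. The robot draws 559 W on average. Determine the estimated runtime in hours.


E = 15.9*48.0 = 763.2000 Wh
t = E/P = 763.2000/559 = 1.3653

1.3653 hours


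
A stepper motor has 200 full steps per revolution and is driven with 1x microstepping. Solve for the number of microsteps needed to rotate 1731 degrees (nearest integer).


step_size = 360/(200*1) = 360/200 = 1.800000 deg
n = 1731/(360/200) = 1731*200/360 = 961.6667 -> 962

962 steps


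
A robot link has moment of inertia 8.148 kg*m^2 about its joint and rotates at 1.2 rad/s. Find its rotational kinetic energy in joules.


KE = (1/2)*I*omega^2 = 0.5*8.148*1.2^2 = 5.8666

5.8666 J


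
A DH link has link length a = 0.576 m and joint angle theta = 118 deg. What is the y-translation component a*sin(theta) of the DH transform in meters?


a*sin(theta) = 0.576*sin(118 deg) = 0.5086

0.5086 m


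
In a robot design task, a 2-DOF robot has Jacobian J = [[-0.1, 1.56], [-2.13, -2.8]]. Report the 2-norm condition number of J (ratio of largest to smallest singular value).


JJ^T eigenvalues: trace(JJ^T) = 14.8205, det(JJ^T) = det(J)^2 = 12.98016784
s_max^2 = (14.8205 + sqrt(167.72654889))/2 = 13.88571425
s_min^2 = (14.8205 - sqrt(167.72654889))/2 = 0.93478575
kappa = s_max/s_min = sqrt(13.88571425/0.93478575) = 3.8541

3.8541


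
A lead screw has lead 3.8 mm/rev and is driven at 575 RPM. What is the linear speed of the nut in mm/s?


v = lead * (RPM/60) = 3.8*575/60 = 36.4167

36.4167 mm/s


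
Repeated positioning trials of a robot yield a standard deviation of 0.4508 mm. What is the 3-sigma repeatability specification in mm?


repeatability = 3*sigma = 3*0.4508 = 1.3524

1.3524 mm


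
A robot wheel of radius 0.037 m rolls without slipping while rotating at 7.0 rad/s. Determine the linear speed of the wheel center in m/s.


v = omega * r = 7.0 * 0.037 = 0.2590

0.2590 m/s


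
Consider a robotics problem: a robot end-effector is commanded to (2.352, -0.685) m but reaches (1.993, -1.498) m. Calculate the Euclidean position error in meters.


dx = 1.993 - (2.352) = -0.3590, dy = -1.498 - (-0.685) = -0.8130
err = sqrt(0.128881 + 0.660969) = 0.8887

0.8887 m


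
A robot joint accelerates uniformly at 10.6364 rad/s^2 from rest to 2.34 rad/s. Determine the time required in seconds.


t = delta_omega / alpha = 2.34 / 10.6364 = 0.2200

0.2200 s


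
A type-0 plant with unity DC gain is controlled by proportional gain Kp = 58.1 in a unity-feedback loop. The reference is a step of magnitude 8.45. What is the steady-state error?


e_ss = R/(1 + Kp) = 8.45/(1 + 58.1) = 8.45/59.1000 = 0.1430

0.1430


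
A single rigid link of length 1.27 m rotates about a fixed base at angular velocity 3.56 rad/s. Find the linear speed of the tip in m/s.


v = L*omega = 1.27 * 3.56 = 4.5212

4.5212 m/s


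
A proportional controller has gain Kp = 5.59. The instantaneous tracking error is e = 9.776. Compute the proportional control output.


u_P = Kp * e = 5.59 * 9.776 = 54.6478

54.6478


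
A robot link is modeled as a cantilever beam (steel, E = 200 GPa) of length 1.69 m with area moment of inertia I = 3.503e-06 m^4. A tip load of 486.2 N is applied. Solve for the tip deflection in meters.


delta = F*L^3/(3*E*I) = 486.2*1.69^3/(3*2.000e+11*3.503e-06)
      = 2346.7945358/2101800 = 0.0011

0.0011 m


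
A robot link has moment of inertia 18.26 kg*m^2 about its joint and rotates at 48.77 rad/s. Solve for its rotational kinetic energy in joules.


KE = (1/2)*I*omega^2 = 0.5*18.26*48.77^2 = 21715.8228

21715.8228 J


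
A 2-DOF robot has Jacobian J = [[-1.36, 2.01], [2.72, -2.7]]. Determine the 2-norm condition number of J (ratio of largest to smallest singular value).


JJ^T eigenvalues: trace(JJ^T) = 20.5781, det(JJ^T) = det(J)^2 = 3.22274304
s_max^2 = (20.5781 + sqrt(410.56722745))/2 = 20.42027929
s_min^2 = (20.5781 - sqrt(410.56722745))/2 = 0.15782071
kappa = s_max/s_min = sqrt(20.42027929/0.15782071) = 11.3749

11.3749


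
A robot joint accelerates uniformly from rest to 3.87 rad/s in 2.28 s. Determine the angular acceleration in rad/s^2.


alpha = delta_omega / t = 3.87 / 2.28 = 1.6974

1.6974 rad/s^2


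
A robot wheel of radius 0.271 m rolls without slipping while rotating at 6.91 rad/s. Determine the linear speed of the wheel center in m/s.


v = omega * r = 6.91 * 0.271 = 1.8726

1.8726 m/s


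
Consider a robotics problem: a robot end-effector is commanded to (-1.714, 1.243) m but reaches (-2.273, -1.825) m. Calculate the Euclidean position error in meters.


dx = -2.273 - (-1.714) = -0.5590, dy = -1.825 - (1.243) = -3.0680
err = sqrt(0.312481 + 9.412624) = 3.1185

3.1185 m


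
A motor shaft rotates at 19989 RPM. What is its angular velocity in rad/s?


omega = 19989 * 2*pi/60 = 2093.2432

2093.2432 rad/s


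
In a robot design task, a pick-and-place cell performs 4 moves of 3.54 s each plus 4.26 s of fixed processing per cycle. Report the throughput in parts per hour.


T_cycle = 4*3.54 + 4.26 = 18.4200 s
rate = 3600/T = 195.4397

195.4397 parts/hour


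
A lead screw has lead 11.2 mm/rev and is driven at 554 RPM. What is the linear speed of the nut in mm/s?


v = lead * (RPM/60) = 11.2*554/60 = 103.4133

103.4133 mm/s


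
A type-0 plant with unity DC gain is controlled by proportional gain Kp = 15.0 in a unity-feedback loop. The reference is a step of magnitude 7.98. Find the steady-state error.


e_ss = R/(1 + Kp) = 7.98/(1 + 15.0) = 7.98/16.0000 = 0.4988

0.4988


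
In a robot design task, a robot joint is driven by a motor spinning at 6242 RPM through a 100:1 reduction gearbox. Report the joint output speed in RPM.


omega_joint = omega_motor / N = 6242 / 100 = 62.4200

62.4200 RPM


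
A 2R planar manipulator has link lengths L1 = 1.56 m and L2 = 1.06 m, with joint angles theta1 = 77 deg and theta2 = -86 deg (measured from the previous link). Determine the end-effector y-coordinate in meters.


y = L1*sin(th1) + L2*sin(th1+th2) = 1.56*sin(77 deg) + 1.06*sin(-9 deg) = 1.3542

1.3542 m


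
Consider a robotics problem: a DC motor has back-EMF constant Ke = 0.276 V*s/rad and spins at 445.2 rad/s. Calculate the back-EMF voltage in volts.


V_emf = Ke * omega = 0.276*445.2 = 122.8752

122.8752 V


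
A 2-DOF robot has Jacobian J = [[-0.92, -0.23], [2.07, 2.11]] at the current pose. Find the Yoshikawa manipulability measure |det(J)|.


det(J) = -0.92*2.11 - (-0.23)*(2.07) = -1.4651
|det(J)| = 1.4651

1.4651


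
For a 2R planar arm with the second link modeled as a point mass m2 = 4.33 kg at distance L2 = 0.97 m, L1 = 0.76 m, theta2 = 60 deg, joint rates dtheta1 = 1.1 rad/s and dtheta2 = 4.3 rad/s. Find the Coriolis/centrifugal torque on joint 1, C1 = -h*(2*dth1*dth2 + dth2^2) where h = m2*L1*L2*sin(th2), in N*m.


h = m2*L1*L2*sin(th2) = 4.33*0.76*0.97*sin(60 deg) = 2.764419
C1 = -h*(2*1.1*4.3 + 4.3^2) = -2.764419*27.9500 = -77.2655

-77.2655 N*m


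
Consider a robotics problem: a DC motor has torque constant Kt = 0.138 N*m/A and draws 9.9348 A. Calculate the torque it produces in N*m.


tau = Kt * I = 0.138*9.9348 = 1.3710

1.3710 N*m


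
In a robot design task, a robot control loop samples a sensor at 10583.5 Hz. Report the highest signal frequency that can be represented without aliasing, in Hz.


f_max = f_s/2 = 10583.5/2 = 5291.7500

5291.7500 Hz


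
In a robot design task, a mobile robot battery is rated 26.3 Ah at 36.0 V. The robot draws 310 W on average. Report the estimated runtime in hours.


E = 26.3*36.0 = 946.8000 Wh
t = E/P = 946.8000/310 = 3.0542

3.0542 hours


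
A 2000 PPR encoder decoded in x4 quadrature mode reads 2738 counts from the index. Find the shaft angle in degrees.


angle = counts * 360 / (PPR*4) = 2738 * 360 / 8000 = 123.2100

123.2100 degrees


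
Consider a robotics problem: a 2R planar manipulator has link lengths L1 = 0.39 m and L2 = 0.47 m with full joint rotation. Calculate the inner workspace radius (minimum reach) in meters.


r_min = |L1 - L2| = |0.39 - 0.47| = 0.0800

0.0800 m


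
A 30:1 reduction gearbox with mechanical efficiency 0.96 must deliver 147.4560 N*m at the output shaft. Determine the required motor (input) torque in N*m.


tau_in = tau_out / (N * eta) = 147.4560 / (30 * 0.96) = 5.1200

5.1200 N*m


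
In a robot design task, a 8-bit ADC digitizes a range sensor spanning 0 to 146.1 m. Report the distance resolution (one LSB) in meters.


res = range / 2^n = 146.1/2^8 = 146.1/256 = 0.5707

0.5707 m


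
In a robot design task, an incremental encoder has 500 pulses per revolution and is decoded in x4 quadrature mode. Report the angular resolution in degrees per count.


resolution = 360 / (PPR * 4) = 360 / 2000 = 0.1800

0.1800 degrees


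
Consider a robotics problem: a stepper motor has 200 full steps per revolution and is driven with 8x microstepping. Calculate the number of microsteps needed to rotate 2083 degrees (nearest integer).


step_size = 360/(200*8) = 360/1600 = 0.225000 deg
n = 2083/(360/1600) = 2083*1600/360 = 9257.7778 -> 9258

9258 steps


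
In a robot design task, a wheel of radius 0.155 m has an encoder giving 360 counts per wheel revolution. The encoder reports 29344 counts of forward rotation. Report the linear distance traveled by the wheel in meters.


revs = 29344/360 = 81.511111
d = revs * 2*pi*r = 81.511111 * 2*pi*0.155 = 79.3832

79.3832 m


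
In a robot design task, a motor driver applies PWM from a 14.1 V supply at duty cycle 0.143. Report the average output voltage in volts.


V_avg = V_supply * D = 14.1*0.143 = 2.0163

2.0163 V


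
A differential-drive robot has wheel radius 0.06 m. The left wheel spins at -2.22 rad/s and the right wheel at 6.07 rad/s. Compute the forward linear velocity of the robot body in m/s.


v = r*(wR + wL)/2 = 0.06*(6.07 + -2.22)/2 = 0.1155

0.1155 m/s


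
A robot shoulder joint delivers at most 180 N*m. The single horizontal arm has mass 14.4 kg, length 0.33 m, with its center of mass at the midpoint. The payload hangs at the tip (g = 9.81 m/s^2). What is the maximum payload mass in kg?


tau_arm = m_arm*g*(L/2) = 14.4*9.81*0.33/2 = 23.3086 N*m
tau_payload = tau_max - tau_arm = 180 - 23.3086 = 156.6914
m_payload = tau_payload / (g*L) = 156.6914 / (9.81*0.33) = 48.4019

48.4019 kg


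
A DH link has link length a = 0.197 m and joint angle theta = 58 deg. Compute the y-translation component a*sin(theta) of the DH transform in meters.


a*sin(theta) = 0.197*sin(58 deg) = 0.1671

0.1671 m


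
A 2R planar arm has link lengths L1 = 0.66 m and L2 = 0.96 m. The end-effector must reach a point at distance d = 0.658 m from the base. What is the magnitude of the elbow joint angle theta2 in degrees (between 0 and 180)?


cos(th2) = (d^2 - L1^2 - L2^2)/(2*L1*L2) = (0.658^2 - 0.66^2 - 0.96^2)/(2*0.66*0.96) = -0.72935290
th2 = acos(-0.72935290) = 136.8322 deg

136.8322 degrees


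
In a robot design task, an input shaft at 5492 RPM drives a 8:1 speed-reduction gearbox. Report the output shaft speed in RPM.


omega_out = omega_in / N = 5492 / 8 = 686.5000

686.5000 RPM


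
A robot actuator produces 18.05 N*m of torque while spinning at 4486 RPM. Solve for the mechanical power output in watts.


omega = 4486 * 2*pi/60 = 469.772821 rad/s
P = tau * omega = 18.05 * 469.772821 = 8479.3994

8479.3994 W


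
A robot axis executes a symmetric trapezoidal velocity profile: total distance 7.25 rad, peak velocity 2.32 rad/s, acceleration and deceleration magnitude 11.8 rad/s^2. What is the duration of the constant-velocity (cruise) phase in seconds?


t_acc = v/a = 0.196610 s, d_acc = v^2/(2a) = 0.228068 rad each
d_cruise = 7.25 - 2*0.228068 = 6.793864 rad
t_cruise = d_cruise/v = 6.793864/2.32 = 2.9284

2.9284 s


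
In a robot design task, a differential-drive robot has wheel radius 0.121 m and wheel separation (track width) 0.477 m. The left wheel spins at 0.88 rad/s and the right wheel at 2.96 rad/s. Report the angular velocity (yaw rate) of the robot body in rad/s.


omega = r*(wR - wL)/L = 0.121*(2.96 - (0.88))/0.477 = 0.5276

0.5276 rad/s


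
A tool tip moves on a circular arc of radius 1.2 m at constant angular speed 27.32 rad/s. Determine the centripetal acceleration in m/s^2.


a_c = omega^2 * r = 27.32^2 * 1.2 = 895.6589

895.6589 m/s^2


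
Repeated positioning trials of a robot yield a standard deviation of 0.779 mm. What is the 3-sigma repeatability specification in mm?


repeatability = 3*sigma = 3*0.779 = 2.3370

2.3370 mm


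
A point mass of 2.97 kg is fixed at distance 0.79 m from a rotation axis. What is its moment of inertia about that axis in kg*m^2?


I = m*r^2 = 2.97*0.79^2 = 1.8536

1.8536 kg*m^2


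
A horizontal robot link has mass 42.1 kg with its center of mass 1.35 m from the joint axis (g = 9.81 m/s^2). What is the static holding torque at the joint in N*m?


tau = m*g*L = 42.1 * 9.81 * 1.35 = 557.5514

557.5514 N*m


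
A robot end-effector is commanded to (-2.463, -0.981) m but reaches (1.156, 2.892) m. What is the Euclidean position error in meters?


dx = 1.156 - (-2.463) = 3.6190, dy = 2.892 - (-0.981) = 3.8730
err = sqrt(13.097161 + 15.000129) = 5.3007

5.3007 m


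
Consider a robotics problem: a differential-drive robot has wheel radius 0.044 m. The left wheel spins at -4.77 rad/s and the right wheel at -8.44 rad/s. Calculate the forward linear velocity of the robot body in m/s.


v = r*(wR + wL)/2 = 0.044*(-8.44 + -4.77)/2 = -0.2906

-0.2906 m/s


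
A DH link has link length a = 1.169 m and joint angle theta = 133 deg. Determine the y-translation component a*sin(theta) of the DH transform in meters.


a*sin(theta) = 1.169*sin(133 deg) = 0.8550

0.8550 m


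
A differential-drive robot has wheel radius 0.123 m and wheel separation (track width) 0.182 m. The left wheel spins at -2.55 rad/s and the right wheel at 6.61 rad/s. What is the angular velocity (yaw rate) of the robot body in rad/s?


omega = r*(wR - wL)/L = 0.123*(6.61 - (-2.55))/0.182 = 6.1905

6.1905 rad/s


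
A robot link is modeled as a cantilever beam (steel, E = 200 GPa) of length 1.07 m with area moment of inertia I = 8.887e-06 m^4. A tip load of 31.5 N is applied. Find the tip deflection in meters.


delta = F*L^3/(3*E*I) = 31.5*1.07^3/(3*2.000e+11*8.887e-06)
      = 38.5888545/5332200 = 7.2369e-06

7.2369e-06 m


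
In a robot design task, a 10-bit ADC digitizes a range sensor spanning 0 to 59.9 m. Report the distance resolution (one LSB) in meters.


res = range / 2^n = 59.9/2^10 = 59.9/1024 = 0.0585

0.0585 m


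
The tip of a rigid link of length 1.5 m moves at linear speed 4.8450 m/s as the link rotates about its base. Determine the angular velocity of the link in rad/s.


omega = v / L = 4.8450 / 1.5 = 3.2300

3.2300 rad/s


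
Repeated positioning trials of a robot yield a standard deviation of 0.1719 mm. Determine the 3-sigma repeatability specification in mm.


repeatability = 3*sigma = 3*0.1719 = 0.5157

0.5157 mm


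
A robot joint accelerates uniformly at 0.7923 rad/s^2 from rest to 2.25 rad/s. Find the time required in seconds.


t = delta_omega / alpha = 2.25 / 0.7923 = 2.8398

2.8398 s


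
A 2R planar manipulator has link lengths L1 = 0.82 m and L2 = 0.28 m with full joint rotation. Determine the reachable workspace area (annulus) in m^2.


r_max = L1 + L2 = 1.1000, r_min = |L1 - L2| = 0.5400
A = pi*(r_max^2 - r_min^2) = pi*(1.2100 - 0.2916) = 2.8852

2.8852 m^2


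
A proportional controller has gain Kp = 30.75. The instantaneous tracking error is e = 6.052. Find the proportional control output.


u_P = Kp * e = 30.75 * 6.052 = 186.0990

186.0990


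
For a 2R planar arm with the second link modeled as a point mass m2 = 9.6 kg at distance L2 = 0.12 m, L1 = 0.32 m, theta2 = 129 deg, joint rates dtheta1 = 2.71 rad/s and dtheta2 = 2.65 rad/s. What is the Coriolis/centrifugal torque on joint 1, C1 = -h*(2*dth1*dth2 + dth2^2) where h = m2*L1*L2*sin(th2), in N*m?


h = m2*L1*L2*sin(th2) = 9.6*0.32*0.12*sin(129 deg) = 0.286487
C1 = -h*(2*2.71*2.65 + 2.65^2) = -0.286487*21.3855 = -6.1267

-6.1267 N*m


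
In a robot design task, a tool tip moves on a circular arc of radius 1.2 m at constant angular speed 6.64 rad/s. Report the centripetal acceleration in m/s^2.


a_c = omega^2 * r = 6.64^2 * 1.2 = 52.9075

52.9075 m/s^2


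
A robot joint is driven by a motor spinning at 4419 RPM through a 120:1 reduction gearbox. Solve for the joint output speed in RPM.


omega_joint = omega_motor / N = 4419 / 120 = 36.8250

36.8250 RPM


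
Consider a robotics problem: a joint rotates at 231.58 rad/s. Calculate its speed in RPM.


RPM = 231.58 * 60/(2*pi) = 2211.4261

2211.4261 RPM


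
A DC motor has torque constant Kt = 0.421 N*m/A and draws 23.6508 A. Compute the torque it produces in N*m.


tau = Kt * I = 0.421*23.6508 = 9.9570

9.9570 N*m


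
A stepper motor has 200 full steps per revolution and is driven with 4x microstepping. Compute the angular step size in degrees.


step = 360/(200*4) = 360/800 = 0.4500

0.4500 degrees


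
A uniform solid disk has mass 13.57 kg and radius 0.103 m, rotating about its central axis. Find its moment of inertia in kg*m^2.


I = (1/2)*m*R^2 = 0.5*13.57*0.103^2 = 0.0720

0.0720 kg*m^2


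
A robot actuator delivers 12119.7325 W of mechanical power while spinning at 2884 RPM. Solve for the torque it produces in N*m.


omega = 2884 * 2*pi/60 = 302.011774 rad/s
tau = P / omega = 12119.7325 / 302.011774 = 40.1300

40.1300 N*m


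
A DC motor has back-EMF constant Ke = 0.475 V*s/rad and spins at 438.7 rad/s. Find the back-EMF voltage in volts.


V_emf = Ke * omega = 0.475*438.7 = 208.3825

208.3825 V


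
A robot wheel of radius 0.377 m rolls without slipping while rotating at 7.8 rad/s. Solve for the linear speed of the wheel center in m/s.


v = omega * r = 7.8 * 0.377 = 2.9406

2.9406 m/s


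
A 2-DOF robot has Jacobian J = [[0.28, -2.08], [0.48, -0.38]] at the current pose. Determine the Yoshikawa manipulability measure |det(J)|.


det(J) = 0.28*-0.38 - (-2.08)*(0.48) = 0.8920
|det(J)| = 0.8920

0.8920


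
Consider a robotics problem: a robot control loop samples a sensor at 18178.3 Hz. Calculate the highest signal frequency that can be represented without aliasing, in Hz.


f_max = f_s/2 = 18178.3/2 = 9089.1500

9089.1500 Hz


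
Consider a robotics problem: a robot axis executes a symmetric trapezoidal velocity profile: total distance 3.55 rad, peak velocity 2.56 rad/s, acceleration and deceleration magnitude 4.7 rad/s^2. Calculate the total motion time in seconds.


t_acc = v/a = 2.56/4.7 = 0.544681 s
d_acc = v^2/(2a) = 0.697191 rad (each ramp)
d_cruise = 3.55 - 2*0.697191 = 2.155618 rad
t_cruise = 2.155618/2.56 = 0.842038 s
t_total = 2*0.544681 + 0.842038 = 1.9314

1.9314 s


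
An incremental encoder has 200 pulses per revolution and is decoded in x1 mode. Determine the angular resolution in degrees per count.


resolution = 360 / (PPR * 1) = 360 / 200 = 1.8000

1.8000 degrees


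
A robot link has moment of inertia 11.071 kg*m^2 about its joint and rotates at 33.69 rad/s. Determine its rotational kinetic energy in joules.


KE = (1/2)*I*omega^2 = 0.5*11.071*33.69^2 = 6282.8816

6282.8816 J


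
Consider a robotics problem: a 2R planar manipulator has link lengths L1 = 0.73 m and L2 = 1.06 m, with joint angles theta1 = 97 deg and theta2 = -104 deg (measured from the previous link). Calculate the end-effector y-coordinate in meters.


y = L1*sin(th1) + L2*sin(th1+th2) = 0.73*sin(97 deg) + 1.06*sin(-7 deg) = 0.5954

0.5954 m
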